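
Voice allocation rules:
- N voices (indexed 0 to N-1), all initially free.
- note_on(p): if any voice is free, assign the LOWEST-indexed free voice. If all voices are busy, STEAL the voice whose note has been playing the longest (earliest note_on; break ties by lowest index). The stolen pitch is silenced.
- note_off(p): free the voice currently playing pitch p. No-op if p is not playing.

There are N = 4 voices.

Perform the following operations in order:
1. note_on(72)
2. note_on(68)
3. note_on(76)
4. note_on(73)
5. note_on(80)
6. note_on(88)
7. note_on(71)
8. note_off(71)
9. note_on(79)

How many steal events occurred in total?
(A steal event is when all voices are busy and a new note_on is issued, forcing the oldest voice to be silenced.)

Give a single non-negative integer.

Answer: 3

Derivation:
Op 1: note_on(72): voice 0 is free -> assigned | voices=[72 - - -]
Op 2: note_on(68): voice 1 is free -> assigned | voices=[72 68 - -]
Op 3: note_on(76): voice 2 is free -> assigned | voices=[72 68 76 -]
Op 4: note_on(73): voice 3 is free -> assigned | voices=[72 68 76 73]
Op 5: note_on(80): all voices busy, STEAL voice 0 (pitch 72, oldest) -> assign | voices=[80 68 76 73]
Op 6: note_on(88): all voices busy, STEAL voice 1 (pitch 68, oldest) -> assign | voices=[80 88 76 73]
Op 7: note_on(71): all voices busy, STEAL voice 2 (pitch 76, oldest) -> assign | voices=[80 88 71 73]
Op 8: note_off(71): free voice 2 | voices=[80 88 - 73]
Op 9: note_on(79): voice 2 is free -> assigned | voices=[80 88 79 73]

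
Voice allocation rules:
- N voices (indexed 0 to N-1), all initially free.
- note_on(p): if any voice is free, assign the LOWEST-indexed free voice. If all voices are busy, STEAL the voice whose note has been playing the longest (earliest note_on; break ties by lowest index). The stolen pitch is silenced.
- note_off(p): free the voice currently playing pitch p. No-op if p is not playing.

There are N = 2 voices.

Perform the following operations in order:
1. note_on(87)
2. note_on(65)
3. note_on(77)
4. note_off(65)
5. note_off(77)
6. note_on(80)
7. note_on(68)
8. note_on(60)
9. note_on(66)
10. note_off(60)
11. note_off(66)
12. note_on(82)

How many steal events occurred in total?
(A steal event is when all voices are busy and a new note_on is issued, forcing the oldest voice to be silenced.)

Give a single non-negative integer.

Op 1: note_on(87): voice 0 is free -> assigned | voices=[87 -]
Op 2: note_on(65): voice 1 is free -> assigned | voices=[87 65]
Op 3: note_on(77): all voices busy, STEAL voice 0 (pitch 87, oldest) -> assign | voices=[77 65]
Op 4: note_off(65): free voice 1 | voices=[77 -]
Op 5: note_off(77): free voice 0 | voices=[- -]
Op 6: note_on(80): voice 0 is free -> assigned | voices=[80 -]
Op 7: note_on(68): voice 1 is free -> assigned | voices=[80 68]
Op 8: note_on(60): all voices busy, STEAL voice 0 (pitch 80, oldest) -> assign | voices=[60 68]
Op 9: note_on(66): all voices busy, STEAL voice 1 (pitch 68, oldest) -> assign | voices=[60 66]
Op 10: note_off(60): free voice 0 | voices=[- 66]
Op 11: note_off(66): free voice 1 | voices=[- -]
Op 12: note_on(82): voice 0 is free -> assigned | voices=[82 -]

Answer: 3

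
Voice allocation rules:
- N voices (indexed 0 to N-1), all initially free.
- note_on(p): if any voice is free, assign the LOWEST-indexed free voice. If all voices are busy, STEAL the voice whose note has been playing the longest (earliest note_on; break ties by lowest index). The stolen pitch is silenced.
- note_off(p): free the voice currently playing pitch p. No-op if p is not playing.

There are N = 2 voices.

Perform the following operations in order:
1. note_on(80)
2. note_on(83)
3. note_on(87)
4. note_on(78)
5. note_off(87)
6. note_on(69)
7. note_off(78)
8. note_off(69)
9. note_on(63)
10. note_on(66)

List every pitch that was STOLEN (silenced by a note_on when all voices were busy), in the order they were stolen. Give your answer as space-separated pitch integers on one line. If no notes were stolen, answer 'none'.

Op 1: note_on(80): voice 0 is free -> assigned | voices=[80 -]
Op 2: note_on(83): voice 1 is free -> assigned | voices=[80 83]
Op 3: note_on(87): all voices busy, STEAL voice 0 (pitch 80, oldest) -> assign | voices=[87 83]
Op 4: note_on(78): all voices busy, STEAL voice 1 (pitch 83, oldest) -> assign | voices=[87 78]
Op 5: note_off(87): free voice 0 | voices=[- 78]
Op 6: note_on(69): voice 0 is free -> assigned | voices=[69 78]
Op 7: note_off(78): free voice 1 | voices=[69 -]
Op 8: note_off(69): free voice 0 | voices=[- -]
Op 9: note_on(63): voice 0 is free -> assigned | voices=[63 -]
Op 10: note_on(66): voice 1 is free -> assigned | voices=[63 66]

Answer: 80 83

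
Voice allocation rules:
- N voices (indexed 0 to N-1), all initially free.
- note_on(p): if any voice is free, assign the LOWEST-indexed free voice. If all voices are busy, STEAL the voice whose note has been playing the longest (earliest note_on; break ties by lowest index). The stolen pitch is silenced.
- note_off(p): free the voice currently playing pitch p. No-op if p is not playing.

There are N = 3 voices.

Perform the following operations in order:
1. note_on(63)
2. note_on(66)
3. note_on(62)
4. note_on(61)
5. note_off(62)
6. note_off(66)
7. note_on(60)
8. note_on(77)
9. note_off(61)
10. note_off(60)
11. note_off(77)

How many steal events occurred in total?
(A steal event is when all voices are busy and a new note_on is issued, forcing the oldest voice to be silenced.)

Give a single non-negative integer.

Op 1: note_on(63): voice 0 is free -> assigned | voices=[63 - -]
Op 2: note_on(66): voice 1 is free -> assigned | voices=[63 66 -]
Op 3: note_on(62): voice 2 is free -> assigned | voices=[63 66 62]
Op 4: note_on(61): all voices busy, STEAL voice 0 (pitch 63, oldest) -> assign | voices=[61 66 62]
Op 5: note_off(62): free voice 2 | voices=[61 66 -]
Op 6: note_off(66): free voice 1 | voices=[61 - -]
Op 7: note_on(60): voice 1 is free -> assigned | voices=[61 60 -]
Op 8: note_on(77): voice 2 is free -> assigned | voices=[61 60 77]
Op 9: note_off(61): free voice 0 | voices=[- 60 77]
Op 10: note_off(60): free voice 1 | voices=[- - 77]
Op 11: note_off(77): free voice 2 | voices=[- - -]

Answer: 1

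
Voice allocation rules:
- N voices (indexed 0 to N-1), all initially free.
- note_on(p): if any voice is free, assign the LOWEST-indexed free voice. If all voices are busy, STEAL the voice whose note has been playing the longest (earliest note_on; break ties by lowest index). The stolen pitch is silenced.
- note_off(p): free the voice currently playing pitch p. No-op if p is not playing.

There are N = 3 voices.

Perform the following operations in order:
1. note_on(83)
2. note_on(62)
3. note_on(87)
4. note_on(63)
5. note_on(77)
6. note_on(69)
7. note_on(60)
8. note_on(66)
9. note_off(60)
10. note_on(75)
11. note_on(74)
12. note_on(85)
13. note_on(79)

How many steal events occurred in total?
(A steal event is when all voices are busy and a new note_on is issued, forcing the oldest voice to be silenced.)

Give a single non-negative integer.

Op 1: note_on(83): voice 0 is free -> assigned | voices=[83 - -]
Op 2: note_on(62): voice 1 is free -> assigned | voices=[83 62 -]
Op 3: note_on(87): voice 2 is free -> assigned | voices=[83 62 87]
Op 4: note_on(63): all voices busy, STEAL voice 0 (pitch 83, oldest) -> assign | voices=[63 62 87]
Op 5: note_on(77): all voices busy, STEAL voice 1 (pitch 62, oldest) -> assign | voices=[63 77 87]
Op 6: note_on(69): all voices busy, STEAL voice 2 (pitch 87, oldest) -> assign | voices=[63 77 69]
Op 7: note_on(60): all voices busy, STEAL voice 0 (pitch 63, oldest) -> assign | voices=[60 77 69]
Op 8: note_on(66): all voices busy, STEAL voice 1 (pitch 77, oldest) -> assign | voices=[60 66 69]
Op 9: note_off(60): free voice 0 | voices=[- 66 69]
Op 10: note_on(75): voice 0 is free -> assigned | voices=[75 66 69]
Op 11: note_on(74): all voices busy, STEAL voice 2 (pitch 69, oldest) -> assign | voices=[75 66 74]
Op 12: note_on(85): all voices busy, STEAL voice 1 (pitch 66, oldest) -> assign | voices=[75 85 74]
Op 13: note_on(79): all voices busy, STEAL voice 0 (pitch 75, oldest) -> assign | voices=[79 85 74]

Answer: 8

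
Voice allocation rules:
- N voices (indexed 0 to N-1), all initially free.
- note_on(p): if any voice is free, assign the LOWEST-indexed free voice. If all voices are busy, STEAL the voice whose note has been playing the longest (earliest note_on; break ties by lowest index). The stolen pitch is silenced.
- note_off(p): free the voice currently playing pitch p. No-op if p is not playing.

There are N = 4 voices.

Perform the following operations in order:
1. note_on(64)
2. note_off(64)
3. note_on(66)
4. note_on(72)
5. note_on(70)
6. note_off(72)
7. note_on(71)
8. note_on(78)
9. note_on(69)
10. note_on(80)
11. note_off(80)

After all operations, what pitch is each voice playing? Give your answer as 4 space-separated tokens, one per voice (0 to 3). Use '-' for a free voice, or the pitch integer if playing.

Op 1: note_on(64): voice 0 is free -> assigned | voices=[64 - - -]
Op 2: note_off(64): free voice 0 | voices=[- - - -]
Op 3: note_on(66): voice 0 is free -> assigned | voices=[66 - - -]
Op 4: note_on(72): voice 1 is free -> assigned | voices=[66 72 - -]
Op 5: note_on(70): voice 2 is free -> assigned | voices=[66 72 70 -]
Op 6: note_off(72): free voice 1 | voices=[66 - 70 -]
Op 7: note_on(71): voice 1 is free -> assigned | voices=[66 71 70 -]
Op 8: note_on(78): voice 3 is free -> assigned | voices=[66 71 70 78]
Op 9: note_on(69): all voices busy, STEAL voice 0 (pitch 66, oldest) -> assign | voices=[69 71 70 78]
Op 10: note_on(80): all voices busy, STEAL voice 2 (pitch 70, oldest) -> assign | voices=[69 71 80 78]
Op 11: note_off(80): free voice 2 | voices=[69 71 - 78]

Answer: 69 71 - 78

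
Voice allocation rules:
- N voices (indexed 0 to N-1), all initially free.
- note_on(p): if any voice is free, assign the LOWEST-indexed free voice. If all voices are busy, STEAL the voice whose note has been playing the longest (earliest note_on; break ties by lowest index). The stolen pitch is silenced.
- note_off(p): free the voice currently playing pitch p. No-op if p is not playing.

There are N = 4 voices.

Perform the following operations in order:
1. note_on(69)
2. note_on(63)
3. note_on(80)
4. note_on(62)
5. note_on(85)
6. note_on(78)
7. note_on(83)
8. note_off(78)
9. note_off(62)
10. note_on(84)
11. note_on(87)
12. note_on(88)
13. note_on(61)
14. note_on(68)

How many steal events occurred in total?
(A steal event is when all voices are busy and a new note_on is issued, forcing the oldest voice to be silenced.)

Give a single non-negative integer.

Answer: 6

Derivation:
Op 1: note_on(69): voice 0 is free -> assigned | voices=[69 - - -]
Op 2: note_on(63): voice 1 is free -> assigned | voices=[69 63 - -]
Op 3: note_on(80): voice 2 is free -> assigned | voices=[69 63 80 -]
Op 4: note_on(62): voice 3 is free -> assigned | voices=[69 63 80 62]
Op 5: note_on(85): all voices busy, STEAL voice 0 (pitch 69, oldest) -> assign | voices=[85 63 80 62]
Op 6: note_on(78): all voices busy, STEAL voice 1 (pitch 63, oldest) -> assign | voices=[85 78 80 62]
Op 7: note_on(83): all voices busy, STEAL voice 2 (pitch 80, oldest) -> assign | voices=[85 78 83 62]
Op 8: note_off(78): free voice 1 | voices=[85 - 83 62]
Op 9: note_off(62): free voice 3 | voices=[85 - 83 -]
Op 10: note_on(84): voice 1 is free -> assigned | voices=[85 84 83 -]
Op 11: note_on(87): voice 3 is free -> assigned | voices=[85 84 83 87]
Op 12: note_on(88): all voices busy, STEAL voice 0 (pitch 85, oldest) -> assign | voices=[88 84 83 87]
Op 13: note_on(61): all voices busy, STEAL voice 2 (pitch 83, oldest) -> assign | voices=[88 84 61 87]
Op 14: note_on(68): all voices busy, STEAL voice 1 (pitch 84, oldest) -> assign | voices=[88 68 61 87]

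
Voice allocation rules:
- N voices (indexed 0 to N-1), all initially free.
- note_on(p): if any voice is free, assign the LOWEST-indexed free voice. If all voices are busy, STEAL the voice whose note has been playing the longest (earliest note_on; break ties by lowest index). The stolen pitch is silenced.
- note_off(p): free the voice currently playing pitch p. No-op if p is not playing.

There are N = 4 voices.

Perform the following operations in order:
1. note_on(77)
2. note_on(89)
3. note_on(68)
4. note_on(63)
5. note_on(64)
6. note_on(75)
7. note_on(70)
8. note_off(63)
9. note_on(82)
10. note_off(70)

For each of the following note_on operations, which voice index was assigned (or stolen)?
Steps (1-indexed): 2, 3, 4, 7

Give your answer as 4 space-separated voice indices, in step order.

Op 1: note_on(77): voice 0 is free -> assigned | voices=[77 - - -]
Op 2: note_on(89): voice 1 is free -> assigned | voices=[77 89 - -]
Op 3: note_on(68): voice 2 is free -> assigned | voices=[77 89 68 -]
Op 4: note_on(63): voice 3 is free -> assigned | voices=[77 89 68 63]
Op 5: note_on(64): all voices busy, STEAL voice 0 (pitch 77, oldest) -> assign | voices=[64 89 68 63]
Op 6: note_on(75): all voices busy, STEAL voice 1 (pitch 89, oldest) -> assign | voices=[64 75 68 63]
Op 7: note_on(70): all voices busy, STEAL voice 2 (pitch 68, oldest) -> assign | voices=[64 75 70 63]
Op 8: note_off(63): free voice 3 | voices=[64 75 70 -]
Op 9: note_on(82): voice 3 is free -> assigned | voices=[64 75 70 82]
Op 10: note_off(70): free voice 2 | voices=[64 75 - 82]

Answer: 1 2 3 2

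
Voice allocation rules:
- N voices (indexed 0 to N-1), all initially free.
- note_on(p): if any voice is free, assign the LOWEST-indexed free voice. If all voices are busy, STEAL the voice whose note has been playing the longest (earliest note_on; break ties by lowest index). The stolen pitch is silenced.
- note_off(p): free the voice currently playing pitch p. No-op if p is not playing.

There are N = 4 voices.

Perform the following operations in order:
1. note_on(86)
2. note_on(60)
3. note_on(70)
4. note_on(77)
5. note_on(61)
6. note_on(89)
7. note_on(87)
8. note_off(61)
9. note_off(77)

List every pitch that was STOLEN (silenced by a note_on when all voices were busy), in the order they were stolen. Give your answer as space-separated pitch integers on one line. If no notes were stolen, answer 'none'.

Op 1: note_on(86): voice 0 is free -> assigned | voices=[86 - - -]
Op 2: note_on(60): voice 1 is free -> assigned | voices=[86 60 - -]
Op 3: note_on(70): voice 2 is free -> assigned | voices=[86 60 70 -]
Op 4: note_on(77): voice 3 is free -> assigned | voices=[86 60 70 77]
Op 5: note_on(61): all voices busy, STEAL voice 0 (pitch 86, oldest) -> assign | voices=[61 60 70 77]
Op 6: note_on(89): all voices busy, STEAL voice 1 (pitch 60, oldest) -> assign | voices=[61 89 70 77]
Op 7: note_on(87): all voices busy, STEAL voice 2 (pitch 70, oldest) -> assign | voices=[61 89 87 77]
Op 8: note_off(61): free voice 0 | voices=[- 89 87 77]
Op 9: note_off(77): free voice 3 | voices=[- 89 87 -]

Answer: 86 60 70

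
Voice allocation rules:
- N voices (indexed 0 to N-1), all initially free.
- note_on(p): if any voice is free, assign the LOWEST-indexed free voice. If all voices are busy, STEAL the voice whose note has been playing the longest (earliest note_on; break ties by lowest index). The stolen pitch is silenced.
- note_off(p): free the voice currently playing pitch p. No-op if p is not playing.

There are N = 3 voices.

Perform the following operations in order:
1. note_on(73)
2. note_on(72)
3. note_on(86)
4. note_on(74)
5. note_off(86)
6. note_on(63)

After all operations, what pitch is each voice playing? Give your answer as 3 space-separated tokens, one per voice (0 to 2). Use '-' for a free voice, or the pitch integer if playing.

Op 1: note_on(73): voice 0 is free -> assigned | voices=[73 - -]
Op 2: note_on(72): voice 1 is free -> assigned | voices=[73 72 -]
Op 3: note_on(86): voice 2 is free -> assigned | voices=[73 72 86]
Op 4: note_on(74): all voices busy, STEAL voice 0 (pitch 73, oldest) -> assign | voices=[74 72 86]
Op 5: note_off(86): free voice 2 | voices=[74 72 -]
Op 6: note_on(63): voice 2 is free -> assigned | voices=[74 72 63]

Answer: 74 72 63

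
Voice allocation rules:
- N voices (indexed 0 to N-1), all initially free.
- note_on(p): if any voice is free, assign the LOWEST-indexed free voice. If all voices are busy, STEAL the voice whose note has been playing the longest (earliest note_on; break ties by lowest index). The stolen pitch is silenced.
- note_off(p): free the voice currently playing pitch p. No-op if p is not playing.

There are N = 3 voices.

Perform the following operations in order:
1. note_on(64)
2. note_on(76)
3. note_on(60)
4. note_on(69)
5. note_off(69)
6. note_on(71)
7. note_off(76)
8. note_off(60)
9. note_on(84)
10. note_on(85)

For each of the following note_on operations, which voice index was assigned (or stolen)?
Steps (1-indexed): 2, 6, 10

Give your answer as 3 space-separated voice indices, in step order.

Answer: 1 0 2

Derivation:
Op 1: note_on(64): voice 0 is free -> assigned | voices=[64 - -]
Op 2: note_on(76): voice 1 is free -> assigned | voices=[64 76 -]
Op 3: note_on(60): voice 2 is free -> assigned | voices=[64 76 60]
Op 4: note_on(69): all voices busy, STEAL voice 0 (pitch 64, oldest) -> assign | voices=[69 76 60]
Op 5: note_off(69): free voice 0 | voices=[- 76 60]
Op 6: note_on(71): voice 0 is free -> assigned | voices=[71 76 60]
Op 7: note_off(76): free voice 1 | voices=[71 - 60]
Op 8: note_off(60): free voice 2 | voices=[71 - -]
Op 9: note_on(84): voice 1 is free -> assigned | voices=[71 84 -]
Op 10: note_on(85): voice 2 is free -> assigned | voices=[71 84 85]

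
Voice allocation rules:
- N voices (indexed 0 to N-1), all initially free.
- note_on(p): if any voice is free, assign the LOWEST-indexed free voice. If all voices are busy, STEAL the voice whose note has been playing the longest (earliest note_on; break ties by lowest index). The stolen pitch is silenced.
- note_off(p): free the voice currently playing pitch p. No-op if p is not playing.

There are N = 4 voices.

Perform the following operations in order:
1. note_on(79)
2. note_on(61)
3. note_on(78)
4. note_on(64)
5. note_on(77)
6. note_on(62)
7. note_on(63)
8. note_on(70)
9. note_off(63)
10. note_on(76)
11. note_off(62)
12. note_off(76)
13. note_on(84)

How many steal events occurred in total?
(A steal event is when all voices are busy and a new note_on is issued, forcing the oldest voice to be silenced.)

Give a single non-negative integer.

Answer: 4

Derivation:
Op 1: note_on(79): voice 0 is free -> assigned | voices=[79 - - -]
Op 2: note_on(61): voice 1 is free -> assigned | voices=[79 61 - -]
Op 3: note_on(78): voice 2 is free -> assigned | voices=[79 61 78 -]
Op 4: note_on(64): voice 3 is free -> assigned | voices=[79 61 78 64]
Op 5: note_on(77): all voices busy, STEAL voice 0 (pitch 79, oldest) -> assign | voices=[77 61 78 64]
Op 6: note_on(62): all voices busy, STEAL voice 1 (pitch 61, oldest) -> assign | voices=[77 62 78 64]
Op 7: note_on(63): all voices busy, STEAL voice 2 (pitch 78, oldest) -> assign | voices=[77 62 63 64]
Op 8: note_on(70): all voices busy, STEAL voice 3 (pitch 64, oldest) -> assign | voices=[77 62 63 70]
Op 9: note_off(63): free voice 2 | voices=[77 62 - 70]
Op 10: note_on(76): voice 2 is free -> assigned | voices=[77 62 76 70]
Op 11: note_off(62): free voice 1 | voices=[77 - 76 70]
Op 12: note_off(76): free voice 2 | voices=[77 - - 70]
Op 13: note_on(84): voice 1 is free -> assigned | voices=[77 84 - 70]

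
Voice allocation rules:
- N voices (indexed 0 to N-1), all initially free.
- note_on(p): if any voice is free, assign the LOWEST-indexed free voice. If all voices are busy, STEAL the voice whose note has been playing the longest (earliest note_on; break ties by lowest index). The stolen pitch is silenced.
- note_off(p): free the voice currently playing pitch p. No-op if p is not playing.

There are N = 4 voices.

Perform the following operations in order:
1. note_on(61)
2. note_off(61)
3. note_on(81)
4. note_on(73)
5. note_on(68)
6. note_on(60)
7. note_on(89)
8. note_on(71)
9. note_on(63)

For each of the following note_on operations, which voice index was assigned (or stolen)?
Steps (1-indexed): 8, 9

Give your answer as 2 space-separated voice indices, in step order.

Op 1: note_on(61): voice 0 is free -> assigned | voices=[61 - - -]
Op 2: note_off(61): free voice 0 | voices=[- - - -]
Op 3: note_on(81): voice 0 is free -> assigned | voices=[81 - - -]
Op 4: note_on(73): voice 1 is free -> assigned | voices=[81 73 - -]
Op 5: note_on(68): voice 2 is free -> assigned | voices=[81 73 68 -]
Op 6: note_on(60): voice 3 is free -> assigned | voices=[81 73 68 60]
Op 7: note_on(89): all voices busy, STEAL voice 0 (pitch 81, oldest) -> assign | voices=[89 73 68 60]
Op 8: note_on(71): all voices busy, STEAL voice 1 (pitch 73, oldest) -> assign | voices=[89 71 68 60]
Op 9: note_on(63): all voices busy, STEAL voice 2 (pitch 68, oldest) -> assign | voices=[89 71 63 60]

Answer: 1 2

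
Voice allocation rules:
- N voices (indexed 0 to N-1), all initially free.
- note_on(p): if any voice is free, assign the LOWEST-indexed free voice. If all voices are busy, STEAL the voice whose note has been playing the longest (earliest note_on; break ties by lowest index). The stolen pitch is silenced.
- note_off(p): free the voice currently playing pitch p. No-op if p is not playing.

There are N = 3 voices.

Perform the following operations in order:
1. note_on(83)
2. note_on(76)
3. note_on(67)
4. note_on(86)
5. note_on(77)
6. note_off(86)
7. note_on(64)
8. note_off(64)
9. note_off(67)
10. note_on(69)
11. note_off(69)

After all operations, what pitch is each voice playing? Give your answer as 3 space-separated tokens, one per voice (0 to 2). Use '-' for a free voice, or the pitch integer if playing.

Op 1: note_on(83): voice 0 is free -> assigned | voices=[83 - -]
Op 2: note_on(76): voice 1 is free -> assigned | voices=[83 76 -]
Op 3: note_on(67): voice 2 is free -> assigned | voices=[83 76 67]
Op 4: note_on(86): all voices busy, STEAL voice 0 (pitch 83, oldest) -> assign | voices=[86 76 67]
Op 5: note_on(77): all voices busy, STEAL voice 1 (pitch 76, oldest) -> assign | voices=[86 77 67]
Op 6: note_off(86): free voice 0 | voices=[- 77 67]
Op 7: note_on(64): voice 0 is free -> assigned | voices=[64 77 67]
Op 8: note_off(64): free voice 0 | voices=[- 77 67]
Op 9: note_off(67): free voice 2 | voices=[- 77 -]
Op 10: note_on(69): voice 0 is free -> assigned | voices=[69 77 -]
Op 11: note_off(69): free voice 0 | voices=[- 77 -]

Answer: - 77 -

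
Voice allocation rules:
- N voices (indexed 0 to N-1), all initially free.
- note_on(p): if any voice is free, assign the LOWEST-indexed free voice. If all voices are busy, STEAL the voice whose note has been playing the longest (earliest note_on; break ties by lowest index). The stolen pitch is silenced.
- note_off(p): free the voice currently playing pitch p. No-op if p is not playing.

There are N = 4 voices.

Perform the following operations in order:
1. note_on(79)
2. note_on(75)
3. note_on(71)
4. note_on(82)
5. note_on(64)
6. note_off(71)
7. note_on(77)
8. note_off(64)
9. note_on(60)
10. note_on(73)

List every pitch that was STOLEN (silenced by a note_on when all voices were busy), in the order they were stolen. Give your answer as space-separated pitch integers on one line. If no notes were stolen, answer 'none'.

Answer: 79 75

Derivation:
Op 1: note_on(79): voice 0 is free -> assigned | voices=[79 - - -]
Op 2: note_on(75): voice 1 is free -> assigned | voices=[79 75 - -]
Op 3: note_on(71): voice 2 is free -> assigned | voices=[79 75 71 -]
Op 4: note_on(82): voice 3 is free -> assigned | voices=[79 75 71 82]
Op 5: note_on(64): all voices busy, STEAL voice 0 (pitch 79, oldest) -> assign | voices=[64 75 71 82]
Op 6: note_off(71): free voice 2 | voices=[64 75 - 82]
Op 7: note_on(77): voice 2 is free -> assigned | voices=[64 75 77 82]
Op 8: note_off(64): free voice 0 | voices=[- 75 77 82]
Op 9: note_on(60): voice 0 is free -> assigned | voices=[60 75 77 82]
Op 10: note_on(73): all voices busy, STEAL voice 1 (pitch 75, oldest) -> assign | voices=[60 73 77 82]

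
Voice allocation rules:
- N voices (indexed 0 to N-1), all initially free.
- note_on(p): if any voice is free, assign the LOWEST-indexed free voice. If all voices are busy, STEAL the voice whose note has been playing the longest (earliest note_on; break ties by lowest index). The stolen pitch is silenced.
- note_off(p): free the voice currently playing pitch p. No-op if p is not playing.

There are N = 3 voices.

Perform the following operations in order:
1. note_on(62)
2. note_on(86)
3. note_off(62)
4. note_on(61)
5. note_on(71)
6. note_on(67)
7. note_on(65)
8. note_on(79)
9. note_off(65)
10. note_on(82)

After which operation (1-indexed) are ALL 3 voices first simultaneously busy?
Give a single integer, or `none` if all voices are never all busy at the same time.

Answer: 5

Derivation:
Op 1: note_on(62): voice 0 is free -> assigned | voices=[62 - -]
Op 2: note_on(86): voice 1 is free -> assigned | voices=[62 86 -]
Op 3: note_off(62): free voice 0 | voices=[- 86 -]
Op 4: note_on(61): voice 0 is free -> assigned | voices=[61 86 -]
Op 5: note_on(71): voice 2 is free -> assigned | voices=[61 86 71]
Op 6: note_on(67): all voices busy, STEAL voice 1 (pitch 86, oldest) -> assign | voices=[61 67 71]
Op 7: note_on(65): all voices busy, STEAL voice 0 (pitch 61, oldest) -> assign | voices=[65 67 71]
Op 8: note_on(79): all voices busy, STEAL voice 2 (pitch 71, oldest) -> assign | voices=[65 67 79]
Op 9: note_off(65): free voice 0 | voices=[- 67 79]
Op 10: note_on(82): voice 0 is free -> assigned | voices=[82 67 79]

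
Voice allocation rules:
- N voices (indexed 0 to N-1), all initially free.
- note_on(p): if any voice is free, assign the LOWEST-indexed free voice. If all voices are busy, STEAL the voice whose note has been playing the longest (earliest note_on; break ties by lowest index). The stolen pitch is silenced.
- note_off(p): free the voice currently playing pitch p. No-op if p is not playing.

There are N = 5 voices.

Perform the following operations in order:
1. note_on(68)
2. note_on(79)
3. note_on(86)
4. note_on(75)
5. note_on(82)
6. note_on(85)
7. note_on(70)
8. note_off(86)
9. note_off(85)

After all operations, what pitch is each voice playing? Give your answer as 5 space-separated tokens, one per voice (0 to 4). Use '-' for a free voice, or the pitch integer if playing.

Answer: - 70 - 75 82

Derivation:
Op 1: note_on(68): voice 0 is free -> assigned | voices=[68 - - - -]
Op 2: note_on(79): voice 1 is free -> assigned | voices=[68 79 - - -]
Op 3: note_on(86): voice 2 is free -> assigned | voices=[68 79 86 - -]
Op 4: note_on(75): voice 3 is free -> assigned | voices=[68 79 86 75 -]
Op 5: note_on(82): voice 4 is free -> assigned | voices=[68 79 86 75 82]
Op 6: note_on(85): all voices busy, STEAL voice 0 (pitch 68, oldest) -> assign | voices=[85 79 86 75 82]
Op 7: note_on(70): all voices busy, STEAL voice 1 (pitch 79, oldest) -> assign | voices=[85 70 86 75 82]
Op 8: note_off(86): free voice 2 | voices=[85 70 - 75 82]
Op 9: note_off(85): free voice 0 | voices=[- 70 - 75 82]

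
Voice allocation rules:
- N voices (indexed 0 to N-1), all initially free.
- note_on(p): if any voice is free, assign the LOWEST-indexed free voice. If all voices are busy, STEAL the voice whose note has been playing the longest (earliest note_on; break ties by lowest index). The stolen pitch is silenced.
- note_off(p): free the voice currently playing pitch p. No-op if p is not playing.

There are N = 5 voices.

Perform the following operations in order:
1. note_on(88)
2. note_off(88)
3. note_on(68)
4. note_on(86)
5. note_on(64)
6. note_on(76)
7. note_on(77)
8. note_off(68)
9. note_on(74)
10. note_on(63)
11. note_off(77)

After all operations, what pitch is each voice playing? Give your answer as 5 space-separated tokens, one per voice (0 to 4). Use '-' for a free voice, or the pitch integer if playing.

Answer: 74 63 64 76 -

Derivation:
Op 1: note_on(88): voice 0 is free -> assigned | voices=[88 - - - -]
Op 2: note_off(88): free voice 0 | voices=[- - - - -]
Op 3: note_on(68): voice 0 is free -> assigned | voices=[68 - - - -]
Op 4: note_on(86): voice 1 is free -> assigned | voices=[68 86 - - -]
Op 5: note_on(64): voice 2 is free -> assigned | voices=[68 86 64 - -]
Op 6: note_on(76): voice 3 is free -> assigned | voices=[68 86 64 76 -]
Op 7: note_on(77): voice 4 is free -> assigned | voices=[68 86 64 76 77]
Op 8: note_off(68): free voice 0 | voices=[- 86 64 76 77]
Op 9: note_on(74): voice 0 is free -> assigned | voices=[74 86 64 76 77]
Op 10: note_on(63): all voices busy, STEAL voice 1 (pitch 86, oldest) -> assign | voices=[74 63 64 76 77]
Op 11: note_off(77): free voice 4 | voices=[74 63 64 76 -]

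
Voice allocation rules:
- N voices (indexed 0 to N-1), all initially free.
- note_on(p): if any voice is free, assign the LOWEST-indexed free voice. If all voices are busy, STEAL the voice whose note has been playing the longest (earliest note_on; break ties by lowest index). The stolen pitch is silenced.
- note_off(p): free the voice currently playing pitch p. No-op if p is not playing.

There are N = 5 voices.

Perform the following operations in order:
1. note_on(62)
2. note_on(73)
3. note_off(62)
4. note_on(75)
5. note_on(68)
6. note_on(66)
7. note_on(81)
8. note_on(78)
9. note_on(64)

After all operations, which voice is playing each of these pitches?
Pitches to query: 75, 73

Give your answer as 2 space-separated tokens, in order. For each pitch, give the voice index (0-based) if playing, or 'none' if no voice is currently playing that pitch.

Op 1: note_on(62): voice 0 is free -> assigned | voices=[62 - - - -]
Op 2: note_on(73): voice 1 is free -> assigned | voices=[62 73 - - -]
Op 3: note_off(62): free voice 0 | voices=[- 73 - - -]
Op 4: note_on(75): voice 0 is free -> assigned | voices=[75 73 - - -]
Op 5: note_on(68): voice 2 is free -> assigned | voices=[75 73 68 - -]
Op 6: note_on(66): voice 3 is free -> assigned | voices=[75 73 68 66 -]
Op 7: note_on(81): voice 4 is free -> assigned | voices=[75 73 68 66 81]
Op 8: note_on(78): all voices busy, STEAL voice 1 (pitch 73, oldest) -> assign | voices=[75 78 68 66 81]
Op 9: note_on(64): all voices busy, STEAL voice 0 (pitch 75, oldest) -> assign | voices=[64 78 68 66 81]

Answer: none none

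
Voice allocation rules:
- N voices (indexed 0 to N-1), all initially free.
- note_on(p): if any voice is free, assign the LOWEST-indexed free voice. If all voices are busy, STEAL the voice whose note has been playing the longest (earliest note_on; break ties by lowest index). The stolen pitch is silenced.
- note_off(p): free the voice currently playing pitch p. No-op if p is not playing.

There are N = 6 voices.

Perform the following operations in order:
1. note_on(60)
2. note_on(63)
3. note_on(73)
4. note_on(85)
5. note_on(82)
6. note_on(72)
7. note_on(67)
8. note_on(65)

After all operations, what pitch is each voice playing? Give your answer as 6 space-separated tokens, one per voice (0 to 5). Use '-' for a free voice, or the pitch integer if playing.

Op 1: note_on(60): voice 0 is free -> assigned | voices=[60 - - - - -]
Op 2: note_on(63): voice 1 is free -> assigned | voices=[60 63 - - - -]
Op 3: note_on(73): voice 2 is free -> assigned | voices=[60 63 73 - - -]
Op 4: note_on(85): voice 3 is free -> assigned | voices=[60 63 73 85 - -]
Op 5: note_on(82): voice 4 is free -> assigned | voices=[60 63 73 85 82 -]
Op 6: note_on(72): voice 5 is free -> assigned | voices=[60 63 73 85 82 72]
Op 7: note_on(67): all voices busy, STEAL voice 0 (pitch 60, oldest) -> assign | voices=[67 63 73 85 82 72]
Op 8: note_on(65): all voices busy, STEAL voice 1 (pitch 63, oldest) -> assign | voices=[67 65 73 85 82 72]

Answer: 67 65 73 85 82 72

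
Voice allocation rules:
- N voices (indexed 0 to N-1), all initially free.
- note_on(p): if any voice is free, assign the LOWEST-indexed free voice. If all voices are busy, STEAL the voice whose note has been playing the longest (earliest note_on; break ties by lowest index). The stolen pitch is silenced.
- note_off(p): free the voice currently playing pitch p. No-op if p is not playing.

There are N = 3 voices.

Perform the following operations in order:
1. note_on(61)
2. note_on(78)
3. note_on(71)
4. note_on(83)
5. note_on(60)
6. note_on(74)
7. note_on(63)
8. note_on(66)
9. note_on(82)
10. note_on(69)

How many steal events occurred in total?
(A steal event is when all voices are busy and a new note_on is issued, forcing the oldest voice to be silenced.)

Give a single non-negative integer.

Op 1: note_on(61): voice 0 is free -> assigned | voices=[61 - -]
Op 2: note_on(78): voice 1 is free -> assigned | voices=[61 78 -]
Op 3: note_on(71): voice 2 is free -> assigned | voices=[61 78 71]
Op 4: note_on(83): all voices busy, STEAL voice 0 (pitch 61, oldest) -> assign | voices=[83 78 71]
Op 5: note_on(60): all voices busy, STEAL voice 1 (pitch 78, oldest) -> assign | voices=[83 60 71]
Op 6: note_on(74): all voices busy, STEAL voice 2 (pitch 71, oldest) -> assign | voices=[83 60 74]
Op 7: note_on(63): all voices busy, STEAL voice 0 (pitch 83, oldest) -> assign | voices=[63 60 74]
Op 8: note_on(66): all voices busy, STEAL voice 1 (pitch 60, oldest) -> assign | voices=[63 66 74]
Op 9: note_on(82): all voices busy, STEAL voice 2 (pitch 74, oldest) -> assign | voices=[63 66 82]
Op 10: note_on(69): all voices busy, STEAL voice 0 (pitch 63, oldest) -> assign | voices=[69 66 82]

Answer: 7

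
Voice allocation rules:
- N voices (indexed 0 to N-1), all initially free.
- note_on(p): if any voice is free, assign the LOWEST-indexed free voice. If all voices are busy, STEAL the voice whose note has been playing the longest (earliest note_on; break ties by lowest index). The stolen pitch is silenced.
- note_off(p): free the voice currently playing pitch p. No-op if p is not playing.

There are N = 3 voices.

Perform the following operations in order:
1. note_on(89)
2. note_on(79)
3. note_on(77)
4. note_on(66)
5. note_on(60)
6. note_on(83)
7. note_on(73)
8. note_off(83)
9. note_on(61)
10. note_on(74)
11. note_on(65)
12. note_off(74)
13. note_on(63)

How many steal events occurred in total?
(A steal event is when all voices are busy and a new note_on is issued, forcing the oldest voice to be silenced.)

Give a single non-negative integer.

Op 1: note_on(89): voice 0 is free -> assigned | voices=[89 - -]
Op 2: note_on(79): voice 1 is free -> assigned | voices=[89 79 -]
Op 3: note_on(77): voice 2 is free -> assigned | voices=[89 79 77]
Op 4: note_on(66): all voices busy, STEAL voice 0 (pitch 89, oldest) -> assign | voices=[66 79 77]
Op 5: note_on(60): all voices busy, STEAL voice 1 (pitch 79, oldest) -> assign | voices=[66 60 77]
Op 6: note_on(83): all voices busy, STEAL voice 2 (pitch 77, oldest) -> assign | voices=[66 60 83]
Op 7: note_on(73): all voices busy, STEAL voice 0 (pitch 66, oldest) -> assign | voices=[73 60 83]
Op 8: note_off(83): free voice 2 | voices=[73 60 -]
Op 9: note_on(61): voice 2 is free -> assigned | voices=[73 60 61]
Op 10: note_on(74): all voices busy, STEAL voice 1 (pitch 60, oldest) -> assign | voices=[73 74 61]
Op 11: note_on(65): all voices busy, STEAL voice 0 (pitch 73, oldest) -> assign | voices=[65 74 61]
Op 12: note_off(74): free voice 1 | voices=[65 - 61]
Op 13: note_on(63): voice 1 is free -> assigned | voices=[65 63 61]

Answer: 6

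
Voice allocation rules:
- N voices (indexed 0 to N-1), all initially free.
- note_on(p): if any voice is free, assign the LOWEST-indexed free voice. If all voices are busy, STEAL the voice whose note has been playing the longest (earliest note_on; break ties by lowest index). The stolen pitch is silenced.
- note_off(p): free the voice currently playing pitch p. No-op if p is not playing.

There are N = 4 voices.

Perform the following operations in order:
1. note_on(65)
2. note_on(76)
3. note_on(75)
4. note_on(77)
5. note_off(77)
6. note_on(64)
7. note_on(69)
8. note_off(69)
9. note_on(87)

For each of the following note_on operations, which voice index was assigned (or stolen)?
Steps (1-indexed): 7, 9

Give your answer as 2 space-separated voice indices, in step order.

Answer: 0 0

Derivation:
Op 1: note_on(65): voice 0 is free -> assigned | voices=[65 - - -]
Op 2: note_on(76): voice 1 is free -> assigned | voices=[65 76 - -]
Op 3: note_on(75): voice 2 is free -> assigned | voices=[65 76 75 -]
Op 4: note_on(77): voice 3 is free -> assigned | voices=[65 76 75 77]
Op 5: note_off(77): free voice 3 | voices=[65 76 75 -]
Op 6: note_on(64): voice 3 is free -> assigned | voices=[65 76 75 64]
Op 7: note_on(69): all voices busy, STEAL voice 0 (pitch 65, oldest) -> assign | voices=[69 76 75 64]
Op 8: note_off(69): free voice 0 | voices=[- 76 75 64]
Op 9: note_on(87): voice 0 is free -> assigned | voices=[87 76 75 64]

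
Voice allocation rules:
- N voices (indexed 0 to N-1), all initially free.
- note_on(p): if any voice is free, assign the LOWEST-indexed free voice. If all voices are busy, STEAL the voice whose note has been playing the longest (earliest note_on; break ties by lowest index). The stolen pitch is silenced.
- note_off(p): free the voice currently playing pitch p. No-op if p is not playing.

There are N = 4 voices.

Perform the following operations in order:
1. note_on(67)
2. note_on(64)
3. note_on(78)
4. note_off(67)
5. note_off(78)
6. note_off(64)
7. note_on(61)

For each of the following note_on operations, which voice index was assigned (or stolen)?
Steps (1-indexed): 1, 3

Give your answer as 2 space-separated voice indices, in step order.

Answer: 0 2

Derivation:
Op 1: note_on(67): voice 0 is free -> assigned | voices=[67 - - -]
Op 2: note_on(64): voice 1 is free -> assigned | voices=[67 64 - -]
Op 3: note_on(78): voice 2 is free -> assigned | voices=[67 64 78 -]
Op 4: note_off(67): free voice 0 | voices=[- 64 78 -]
Op 5: note_off(78): free voice 2 | voices=[- 64 - -]
Op 6: note_off(64): free voice 1 | voices=[- - - -]
Op 7: note_on(61): voice 0 is free -> assigned | voices=[61 - - -]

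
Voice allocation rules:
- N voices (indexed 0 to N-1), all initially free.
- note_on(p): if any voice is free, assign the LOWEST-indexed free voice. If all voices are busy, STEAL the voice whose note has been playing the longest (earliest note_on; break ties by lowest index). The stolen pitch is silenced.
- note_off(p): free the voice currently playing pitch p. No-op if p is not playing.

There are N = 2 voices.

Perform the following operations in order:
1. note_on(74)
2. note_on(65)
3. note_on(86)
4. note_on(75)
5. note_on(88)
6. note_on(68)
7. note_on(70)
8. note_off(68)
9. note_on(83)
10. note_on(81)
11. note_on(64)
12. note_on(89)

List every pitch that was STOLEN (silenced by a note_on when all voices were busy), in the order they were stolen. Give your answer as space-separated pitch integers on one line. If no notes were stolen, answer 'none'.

Op 1: note_on(74): voice 0 is free -> assigned | voices=[74 -]
Op 2: note_on(65): voice 1 is free -> assigned | voices=[74 65]
Op 3: note_on(86): all voices busy, STEAL voice 0 (pitch 74, oldest) -> assign | voices=[86 65]
Op 4: note_on(75): all voices busy, STEAL voice 1 (pitch 65, oldest) -> assign | voices=[86 75]
Op 5: note_on(88): all voices busy, STEAL voice 0 (pitch 86, oldest) -> assign | voices=[88 75]
Op 6: note_on(68): all voices busy, STEAL voice 1 (pitch 75, oldest) -> assign | voices=[88 68]
Op 7: note_on(70): all voices busy, STEAL voice 0 (pitch 88, oldest) -> assign | voices=[70 68]
Op 8: note_off(68): free voice 1 | voices=[70 -]
Op 9: note_on(83): voice 1 is free -> assigned | voices=[70 83]
Op 10: note_on(81): all voices busy, STEAL voice 0 (pitch 70, oldest) -> assign | voices=[81 83]
Op 11: note_on(64): all voices busy, STEAL voice 1 (pitch 83, oldest) -> assign | voices=[81 64]
Op 12: note_on(89): all voices busy, STEAL voice 0 (pitch 81, oldest) -> assign | voices=[89 64]

Answer: 74 65 86 75 88 70 83 81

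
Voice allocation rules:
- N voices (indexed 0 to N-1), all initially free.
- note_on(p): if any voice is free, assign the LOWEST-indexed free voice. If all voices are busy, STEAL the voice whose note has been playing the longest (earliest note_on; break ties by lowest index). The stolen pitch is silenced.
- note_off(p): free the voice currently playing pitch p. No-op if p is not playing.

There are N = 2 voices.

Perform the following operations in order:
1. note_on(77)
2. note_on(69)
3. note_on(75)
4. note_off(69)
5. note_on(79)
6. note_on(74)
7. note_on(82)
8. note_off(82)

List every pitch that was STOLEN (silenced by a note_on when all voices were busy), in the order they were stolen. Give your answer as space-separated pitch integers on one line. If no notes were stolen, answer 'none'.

Answer: 77 75 79

Derivation:
Op 1: note_on(77): voice 0 is free -> assigned | voices=[77 -]
Op 2: note_on(69): voice 1 is free -> assigned | voices=[77 69]
Op 3: note_on(75): all voices busy, STEAL voice 0 (pitch 77, oldest) -> assign | voices=[75 69]
Op 4: note_off(69): free voice 1 | voices=[75 -]
Op 5: note_on(79): voice 1 is free -> assigned | voices=[75 79]
Op 6: note_on(74): all voices busy, STEAL voice 0 (pitch 75, oldest) -> assign | voices=[74 79]
Op 7: note_on(82): all voices busy, STEAL voice 1 (pitch 79, oldest) -> assign | voices=[74 82]
Op 8: note_off(82): free voice 1 | voices=[74 -]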